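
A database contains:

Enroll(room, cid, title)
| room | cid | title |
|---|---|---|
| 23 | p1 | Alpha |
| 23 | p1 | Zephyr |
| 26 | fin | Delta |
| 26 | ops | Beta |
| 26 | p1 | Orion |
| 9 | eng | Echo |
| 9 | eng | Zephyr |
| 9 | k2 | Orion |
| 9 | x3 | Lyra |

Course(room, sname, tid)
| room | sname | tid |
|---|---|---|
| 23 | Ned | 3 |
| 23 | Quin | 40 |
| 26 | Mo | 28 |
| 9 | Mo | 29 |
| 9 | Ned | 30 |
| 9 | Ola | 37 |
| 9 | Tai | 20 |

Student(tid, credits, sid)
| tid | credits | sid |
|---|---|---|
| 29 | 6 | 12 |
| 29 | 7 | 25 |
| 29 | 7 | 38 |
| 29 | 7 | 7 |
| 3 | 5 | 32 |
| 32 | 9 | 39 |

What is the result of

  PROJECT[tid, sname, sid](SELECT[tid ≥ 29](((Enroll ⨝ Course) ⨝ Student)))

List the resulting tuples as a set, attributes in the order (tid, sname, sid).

{(29, Mo, 12), (29, Mo, 25), (29, Mo, 38), (29, Mo, 7)}

Joining Enroll and Course on room yields {(23, p1, Alpha, Ned, 3), (23, p1, Alpha, Quin, 40), (23, p1, Zephyr, Ned, 3), (23, p1, Zephyr, Quin, 40), (26, fin, Delta, Mo, 28), (26, ops, Beta, Mo, 28), (26, p1, Orion, Mo, 28), (9, eng, Echo, Mo, 29), (9, eng, Echo, Ned, 30), (9, eng, Echo, Ola, 37), (9, eng, Echo, Tai, 20), (9, eng, Zephyr, Mo, 29), (9, eng, Zephyr, Ned, 30), (9, eng, Zephyr, Ola, 37), (9, eng, Zephyr, Tai, 20), (9, k2, Orion, Mo, 29), (9, k2, Orion, Ned, 30), (9, k2, Orion, Ola, 37), (9, k2, Orion, Tai, 20), (9, x3, Lyra, Mo, 29), (9, x3, Lyra, Ned, 30), (9, x3, Lyra, Ola, 37), (9, x3, Lyra, Tai, 20)}.
Joining (Enroll ⨝ Course) and Student on tid yields {(23, p1, Alpha, Ned, 3, 5, 32), (23, p1, Zephyr, Ned, 3, 5, 32), (9, eng, Echo, Mo, 29, 6, 12), (9, eng, Echo, Mo, 29, 7, 25), (9, eng, Echo, Mo, 29, 7, 38), (9, eng, Echo, Mo, 29, 7, 7), (9, eng, Zephyr, Mo, 29, 6, 12), (9, eng, Zephyr, Mo, 29, 7, 25), (9, eng, Zephyr, Mo, 29, 7, 38), (9, eng, Zephyr, Mo, 29, 7, 7), (9, k2, Orion, Mo, 29, 6, 12), (9, k2, Orion, Mo, 29, 7, 25), (9, k2, Orion, Mo, 29, 7, 38), (9, k2, Orion, Mo, 29, 7, 7), (9, x3, Lyra, Mo, 29, 6, 12), (9, x3, Lyra, Mo, 29, 7, 25), (9, x3, Lyra, Mo, 29, 7, 38), (9, x3, Lyra, Mo, 29, 7, 7)}.
Selection tid ≥ 29: {(9, eng, Echo, Mo, 29, 6, 12), (9, eng, Echo, Mo, 29, 7, 25), (9, eng, Echo, Mo, 29, 7, 38), (9, eng, Echo, Mo, 29, 7, 7), (9, eng, Zephyr, Mo, 29, 6, 12), (9, eng, Zephyr, Mo, 29, 7, 25), (9, eng, Zephyr, Mo, 29, 7, 38), (9, eng, Zephyr, Mo, 29, 7, 7), (9, k2, Orion, Mo, 29, 6, 12), (9, k2, Orion, Mo, 29, 7, 25), (9, k2, Orion, Mo, 29, 7, 38), (9, k2, Orion, Mo, 29, 7, 7), (9, x3, Lyra, Mo, 29, 6, 12), (9, x3, Lyra, Mo, 29, 7, 25), (9, x3, Lyra, Mo, 29, 7, 38), (9, x3, Lyra, Mo, 29, 7, 7)}
π[tid, sname, sid]: project onto (tid, sname, sid) (12 duplicate(s) eliminated) → {(29, Mo, 12), (29, Mo, 25), (29, Mo, 38), (29, Mo, 7)}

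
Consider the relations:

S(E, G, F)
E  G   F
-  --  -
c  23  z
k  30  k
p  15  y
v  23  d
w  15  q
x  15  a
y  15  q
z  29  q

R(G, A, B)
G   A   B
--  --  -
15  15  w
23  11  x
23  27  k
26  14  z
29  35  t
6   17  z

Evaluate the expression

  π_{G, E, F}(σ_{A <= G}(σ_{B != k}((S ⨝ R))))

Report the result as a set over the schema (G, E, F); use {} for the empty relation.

{(15, p, y), (15, w, q), (15, x, a), (15, y, q), (23, c, z), (23, v, d)}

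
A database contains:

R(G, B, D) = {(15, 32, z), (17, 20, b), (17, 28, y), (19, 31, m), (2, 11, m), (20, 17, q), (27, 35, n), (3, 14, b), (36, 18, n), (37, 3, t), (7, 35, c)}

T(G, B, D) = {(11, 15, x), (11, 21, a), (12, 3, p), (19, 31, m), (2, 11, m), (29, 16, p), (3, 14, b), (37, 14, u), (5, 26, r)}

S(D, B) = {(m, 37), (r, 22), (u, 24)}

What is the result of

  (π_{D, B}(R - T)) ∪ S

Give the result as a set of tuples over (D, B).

{(b, 20), (c, 35), (m, 37), (n, 18), (n, 35), (q, 17), (r, 22), (t, 3), (u, 24), (y, 28), (z, 32)}

Set difference of the two operands is {(15, 32, z), (17, 20, b), (17, 28, y), (20, 17, q), (27, 35, n), (36, 18, n), (37, 3, t), (7, 35, c)}.
π[D, B]: project onto (D, B) → {(b, 20), (c, 35), (n, 18), (n, 35), (q, 17), (t, 3), (y, 28), (z, 32)}
Set union of the two operands is {(b, 20), (c, 35), (m, 37), (n, 18), (n, 35), (q, 17), (r, 22), (t, 3), (u, 24), (y, 28), (z, 32)}.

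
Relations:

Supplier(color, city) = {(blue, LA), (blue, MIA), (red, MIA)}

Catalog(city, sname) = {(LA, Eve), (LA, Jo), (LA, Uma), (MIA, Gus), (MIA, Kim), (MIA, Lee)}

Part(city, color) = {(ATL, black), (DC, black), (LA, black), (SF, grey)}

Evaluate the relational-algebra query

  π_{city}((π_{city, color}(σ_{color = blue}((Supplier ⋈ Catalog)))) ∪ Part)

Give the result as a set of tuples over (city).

{ATL, DC, LA, MIA, SF}

Natural join on city: {(blue, LA, Eve), (blue, LA, Jo), (blue, LA, Uma), (blue, MIA, Gus), (blue, MIA, Kim), (blue, MIA, Lee), (red, MIA, Gus), (red, MIA, Kim), (red, MIA, Lee)}
Apply σ_{color = blue}; surviving tuples: {(blue, LA, Eve), (blue, LA, Jo), (blue, LA, Uma), (blue, MIA, Gus), (blue, MIA, Kim), (blue, MIA, Lee)}
Projecting to city, color (4 duplicate(s) eliminated): {(LA, blue), (MIA, blue)}
Set union of the two operands is {(ATL, black), (DC, black), (LA, black), (LA, blue), (MIA, blue), (SF, grey)}.
Projecting to city (1 duplicate(s) eliminated): {ATL, DC, LA, MIA, SF}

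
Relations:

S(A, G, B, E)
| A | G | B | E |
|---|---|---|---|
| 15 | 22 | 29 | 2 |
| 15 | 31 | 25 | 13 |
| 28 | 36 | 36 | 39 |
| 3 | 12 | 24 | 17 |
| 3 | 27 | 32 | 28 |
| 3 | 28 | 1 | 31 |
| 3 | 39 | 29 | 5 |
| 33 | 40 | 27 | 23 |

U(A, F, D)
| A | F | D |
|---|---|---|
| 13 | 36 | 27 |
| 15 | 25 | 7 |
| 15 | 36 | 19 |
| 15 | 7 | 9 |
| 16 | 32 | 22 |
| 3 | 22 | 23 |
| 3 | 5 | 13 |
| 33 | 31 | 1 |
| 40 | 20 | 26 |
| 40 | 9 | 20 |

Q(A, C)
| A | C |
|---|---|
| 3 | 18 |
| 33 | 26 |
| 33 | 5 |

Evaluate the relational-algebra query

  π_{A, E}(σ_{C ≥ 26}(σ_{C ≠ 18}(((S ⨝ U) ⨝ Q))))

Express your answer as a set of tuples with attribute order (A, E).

{(33, 23)}

S ⋈ U (natural join on A): {(15, 22, 29, 2, 25, 7), (15, 22, 29, 2, 36, 19), (15, 22, 29, 2, 7, 9), (15, 31, 25, 13, 25, 7), (15, 31, 25, 13, 36, 19), (15, 31, 25, 13, 7, 9), (3, 12, 24, 17, 22, 23), (3, 12, 24, 17, 5, 13), (3, 27, 32, 28, 22, 23), (3, 27, 32, 28, 5, 13), (3, 28, 1, 31, 22, 23), (3, 28, 1, 31, 5, 13), (3, 39, 29, 5, 22, 23), (3, 39, 29, 5, 5, 13), (33, 40, 27, 23, 31, 1)}
(S ⨝ U) ⋈ Q (natural join on A): {(3, 12, 24, 17, 22, 23, 18), (3, 12, 24, 17, 5, 13, 18), (3, 27, 32, 28, 22, 23, 18), (3, 27, 32, 28, 5, 13, 18), (3, 28, 1, 31, 22, 23, 18), (3, 28, 1, 31, 5, 13, 18), (3, 39, 29, 5, 22, 23, 18), (3, 39, 29, 5, 5, 13, 18), (33, 40, 27, 23, 31, 1, 26), (33, 40, 27, 23, 31, 1, 5)}
Selection C ≠ 18: {(33, 40, 27, 23, 31, 1, 26), (33, 40, 27, 23, 31, 1, 5)}
Selection C ≥ 26: {(33, 40, 27, 23, 31, 1, 26)}
Projecting to A, E: {(33, 23)}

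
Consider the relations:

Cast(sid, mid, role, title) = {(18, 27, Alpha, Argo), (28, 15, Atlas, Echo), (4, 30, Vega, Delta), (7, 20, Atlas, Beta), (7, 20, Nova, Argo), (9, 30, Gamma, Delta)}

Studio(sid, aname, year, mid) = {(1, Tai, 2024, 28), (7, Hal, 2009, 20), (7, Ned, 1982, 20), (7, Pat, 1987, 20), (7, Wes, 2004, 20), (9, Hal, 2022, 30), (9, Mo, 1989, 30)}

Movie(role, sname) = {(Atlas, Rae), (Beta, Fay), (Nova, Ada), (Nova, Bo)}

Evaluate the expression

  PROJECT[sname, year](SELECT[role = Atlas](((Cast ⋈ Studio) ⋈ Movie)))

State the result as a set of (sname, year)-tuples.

{(Rae, 1982), (Rae, 1987), (Rae, 2004), (Rae, 2009)}

Cast ⋈ Studio (natural join on sid, mid): {(7, 20, Atlas, Beta, Hal, 2009), (7, 20, Atlas, Beta, Ned, 1982), (7, 20, Atlas, Beta, Pat, 1987), (7, 20, Atlas, Beta, Wes, 2004), (7, 20, Nova, Argo, Hal, 2009), (7, 20, Nova, Argo, Ned, 1982), (7, 20, Nova, Argo, Pat, 1987), (7, 20, Nova, Argo, Wes, 2004), (9, 30, Gamma, Delta, Hal, 2022), (9, 30, Gamma, Delta, Mo, 1989)}
(Cast ⋈ Studio) ⋈ Movie (natural join on role): {(7, 20, Atlas, Beta, Hal, 2009, Rae), (7, 20, Atlas, Beta, Ned, 1982, Rae), (7, 20, Atlas, Beta, Pat, 1987, Rae), (7, 20, Atlas, Beta, Wes, 2004, Rae), (7, 20, Nova, Argo, Hal, 2009, Ada), (7, 20, Nova, Argo, Hal, 2009, Bo), (7, 20, Nova, Argo, Ned, 1982, Ada), (7, 20, Nova, Argo, Ned, 1982, Bo), (7, 20, Nova, Argo, Pat, 1987, Ada), (7, 20, Nova, Argo, Pat, 1987, Bo), (7, 20, Nova, Argo, Wes, 2004, Ada), (7, 20, Nova, Argo, Wes, 2004, Bo)}
σ[role = Atlas]: keep tuples satisfying role = Atlas → {(7, 20, Atlas, Beta, Hal, 2009, Rae), (7, 20, Atlas, Beta, Ned, 1982, Rae), (7, 20, Atlas, Beta, Pat, 1987, Rae), (7, 20, Atlas, Beta, Wes, 2004, Rae)}
Projecting to sname, year: {(Rae, 1982), (Rae, 1987), (Rae, 2004), (Rae, 2009)}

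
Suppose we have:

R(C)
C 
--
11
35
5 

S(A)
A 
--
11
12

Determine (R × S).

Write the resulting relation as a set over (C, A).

{(11, 11), (11, 12), (35, 11), (35, 12), (5, 11), (5, 12)}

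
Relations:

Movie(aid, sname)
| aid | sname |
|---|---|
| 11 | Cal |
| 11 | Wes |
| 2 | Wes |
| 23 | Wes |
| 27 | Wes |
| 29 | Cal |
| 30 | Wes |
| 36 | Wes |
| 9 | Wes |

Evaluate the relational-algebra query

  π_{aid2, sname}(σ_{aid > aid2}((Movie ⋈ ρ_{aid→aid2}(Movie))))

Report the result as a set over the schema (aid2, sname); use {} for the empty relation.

ρ[aid→aid2]: schema becomes (aid2, sname); tuples unchanged.
Joining Movie and ρ_{aid→aid2}(Movie) on sname yields {(11, Cal, 11), (11, Cal, 29), (11, Wes, 11), (11, Wes, 2), (11, Wes, 23), (11, Wes, 27), (11, Wes, 30), (11, Wes, 36), (11, Wes, 9), (2, Wes, 11), (2, Wes, 2), (2, Wes, 23), (2, Wes, 27), (2, Wes, 30), (2, Wes, 36), (2, Wes, 9), (23, Wes, 11), (23, Wes, 2), (23, Wes, 23), (23, Wes, 27), (23, Wes, 30), (23, Wes, 36), (23, Wes, 9), (27, Wes, 11), (27, Wes, 2), (27, Wes, 23), (27, Wes, 27), (27, Wes, 30), (27, Wes, 36), (27, Wes, 9), (29, Cal, 11), (29, Cal, 29), (30, Wes, 11), (30, Wes, 2), (30, Wes, 23), (30, Wes, 27), (30, Wes, 30), (30, Wes, 36), (30, Wes, 9), (36, Wes, 11), (36, Wes, 2), (36, Wes, 23), (36, Wes, 27), (36, Wes, 30), (36, Wes, 36), (36, Wes, 9), (9, Wes, 11), (9, Wes, 2), (9, Wes, 23), (9, Wes, 27), (9, Wes, 30), (9, Wes, 36), (9, Wes, 9)}.
Apply σ_{aid > aid2}; surviving tuples: {(11, Wes, 2), (11, Wes, 9), (23, Wes, 11), (23, Wes, 2), (23, Wes, 9), (27, Wes, 11), (27, Wes, 2), (27, Wes, 23), (27, Wes, 9), (29, Cal, 11), (30, Wes, 11), (30, Wes, 2), (30, Wes, 23), (30, Wes, 27), (30, Wes, 9), (36, Wes, 11), (36, Wes, 2), (36, Wes, 23), (36, Wes, 27), (36, Wes, 30), (36, Wes, 9), (9, Wes, 2)}
Keep only column(s) aid2, sname (15 duplicate(s) eliminated): {(11, Cal), (11, Wes), (2, Wes), (23, Wes), (27, Wes), (30, Wes), (9, Wes)}

{(11, Cal), (11, Wes), (2, Wes), (23, Wes), (27, Wes), (30, Wes), (9, Wes)}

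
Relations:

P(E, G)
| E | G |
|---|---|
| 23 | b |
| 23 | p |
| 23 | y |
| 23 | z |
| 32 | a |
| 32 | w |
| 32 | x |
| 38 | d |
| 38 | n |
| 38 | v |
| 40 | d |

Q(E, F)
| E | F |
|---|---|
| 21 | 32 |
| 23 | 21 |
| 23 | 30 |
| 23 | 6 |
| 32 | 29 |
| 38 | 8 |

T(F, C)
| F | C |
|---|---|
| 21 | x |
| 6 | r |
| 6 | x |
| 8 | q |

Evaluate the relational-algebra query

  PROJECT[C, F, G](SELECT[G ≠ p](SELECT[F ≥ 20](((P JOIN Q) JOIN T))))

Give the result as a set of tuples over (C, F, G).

Joining P and Q on E yields {(23, b, 21), (23, b, 30), (23, b, 6), (23, p, 21), (23, p, 30), (23, p, 6), (23, y, 21), (23, y, 30), (23, y, 6), (23, z, 21), (23, z, 30), (23, z, 6), (32, a, 29), (32, w, 29), (32, x, 29), (38, d, 8), (38, n, 8), (38, v, 8)}.
Joining (P JOIN Q) and T on F yields {(23, b, 21, x), (23, b, 6, r), (23, b, 6, x), (23, p, 21, x), (23, p, 6, r), (23, p, 6, x), (23, y, 21, x), (23, y, 6, r), (23, y, 6, x), (23, z, 21, x), (23, z, 6, r), (23, z, 6, x), (38, d, 8, q), (38, n, 8, q), (38, v, 8, q)}.
Selection F ≥ 20: {(23, b, 21, x), (23, p, 21, x), (23, y, 21, x), (23, z, 21, x)}
Selection G ≠ p: {(23, b, 21, x), (23, y, 21, x), (23, z, 21, x)}
Projecting to C, F, G: {(x, 21, b), (x, 21, y), (x, 21, z)}

{(x, 21, b), (x, 21, y), (x, 21, z)}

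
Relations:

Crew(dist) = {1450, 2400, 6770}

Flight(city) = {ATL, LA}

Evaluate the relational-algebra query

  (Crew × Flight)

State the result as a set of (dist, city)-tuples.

{(1450, ATL), (1450, LA), (2400, ATL), (2400, LA), (6770, ATL), (6770, LA)}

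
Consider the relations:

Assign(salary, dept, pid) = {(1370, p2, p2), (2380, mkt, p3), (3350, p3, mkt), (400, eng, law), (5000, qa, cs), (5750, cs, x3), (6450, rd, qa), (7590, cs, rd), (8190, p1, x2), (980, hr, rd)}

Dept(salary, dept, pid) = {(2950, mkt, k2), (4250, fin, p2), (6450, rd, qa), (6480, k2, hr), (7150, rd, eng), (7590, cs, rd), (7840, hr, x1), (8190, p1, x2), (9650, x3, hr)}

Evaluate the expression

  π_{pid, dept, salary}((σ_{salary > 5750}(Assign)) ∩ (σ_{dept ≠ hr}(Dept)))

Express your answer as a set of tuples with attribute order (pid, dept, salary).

Selection salary > 5750: {(6450, rd, qa), (7590, cs, rd), (8190, p1, x2)}
Selection dept ≠ hr: {(2950, mkt, k2), (4250, fin, p2), (6450, rd, qa), (6480, k2, hr), (7150, rd, eng), (7590, cs, rd), (8190, p1, x2), (9650, x3, hr)}
Set intersection of the two operands is {(6450, rd, qa), (7590, cs, rd), (8190, p1, x2)}.
Projecting to pid, dept, salary: {(qa, rd, 6450), (rd, cs, 7590), (x2, p1, 8190)}

{(qa, rd, 6450), (rd, cs, 7590), (x2, p1, 8190)}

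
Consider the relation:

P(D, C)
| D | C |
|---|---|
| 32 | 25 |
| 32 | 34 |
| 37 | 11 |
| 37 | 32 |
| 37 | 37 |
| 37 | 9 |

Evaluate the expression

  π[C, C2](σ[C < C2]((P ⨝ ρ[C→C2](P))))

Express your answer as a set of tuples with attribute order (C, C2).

ρ[C→C2]: schema becomes (D, C2); tuples unchanged.
P ⋈ ρ[C→C2](P) (natural join on D): {(32, 25, 25), (32, 25, 34), (32, 34, 25), (32, 34, 34), (37, 11, 11), (37, 11, 32), (37, 11, 37), (37, 11, 9), (37, 32, 11), (37, 32, 32), (37, 32, 37), (37, 32, 9), (37, 37, 11), (37, 37, 32), (37, 37, 37), (37, 37, 9), (37, 9, 11), (37, 9, 32), (37, 9, 37), (37, 9, 9)}
Filtering on C < C2 leaves {(32, 25, 34), (37, 11, 32), (37, 11, 37), (37, 32, 37), (37, 9, 11), (37, 9, 32), (37, 9, 37)}.
π_{C, C2} gives {(11, 32), (11, 37), (25, 34), (32, 37), (9, 11), (9, 32), (9, 37)}.

{(11, 32), (11, 37), (25, 34), (32, 37), (9, 11), (9, 32), (9, 37)}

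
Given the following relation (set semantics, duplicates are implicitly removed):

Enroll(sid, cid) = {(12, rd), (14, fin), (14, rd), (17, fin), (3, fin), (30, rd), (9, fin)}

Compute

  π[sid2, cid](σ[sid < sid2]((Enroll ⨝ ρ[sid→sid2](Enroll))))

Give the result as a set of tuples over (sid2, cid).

ρ[sid→sid2]: schema becomes (sid2, cid); tuples unchanged.
Natural join on cid: {(12, rd, 12), (12, rd, 14), (12, rd, 30), (14, fin, 14), (14, fin, 17), (14, fin, 3), (14, fin, 9), (14, rd, 12), (14, rd, 14), (14, rd, 30), (17, fin, 14), (17, fin, 17), (17, fin, 3), (17, fin, 9), (3, fin, 14), (3, fin, 17), (3, fin, 3), (3, fin, 9), (30, rd, 12), (30, rd, 14), (30, rd, 30), (9, fin, 14), (9, fin, 17), (9, fin, 3), (9, fin, 9)}
σ[sid < sid2]: keep tuples satisfying sid < sid2 → {(12, rd, 14), (12, rd, 30), (14, fin, 17), (14, rd, 30), (3, fin, 14), (3, fin, 17), (3, fin, 9), (9, fin, 14), (9, fin, 17)}
Projecting to sid2, cid (4 duplicate(s) eliminated): {(14, fin), (14, rd), (17, fin), (30, rd), (9, fin)}

{(14, fin), (14, rd), (17, fin), (30, rd), (9, fin)}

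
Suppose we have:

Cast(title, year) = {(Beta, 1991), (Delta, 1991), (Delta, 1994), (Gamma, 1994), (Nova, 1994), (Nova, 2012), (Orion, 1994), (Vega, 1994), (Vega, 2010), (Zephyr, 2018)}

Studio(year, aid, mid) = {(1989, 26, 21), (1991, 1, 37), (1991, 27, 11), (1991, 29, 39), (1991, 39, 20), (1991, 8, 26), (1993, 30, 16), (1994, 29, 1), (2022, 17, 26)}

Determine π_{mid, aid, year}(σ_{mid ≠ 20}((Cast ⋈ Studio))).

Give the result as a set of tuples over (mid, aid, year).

Joining Cast and Studio on year yields {(Beta, 1991, 1, 37), (Beta, 1991, 27, 11), (Beta, 1991, 29, 39), (Beta, 1991, 39, 20), (Beta, 1991, 8, 26), (Delta, 1991, 1, 37), (Delta, 1991, 27, 11), (Delta, 1991, 29, 39), (Delta, 1991, 39, 20), (Delta, 1991, 8, 26), (Delta, 1994, 29, 1), (Gamma, 1994, 29, 1), (Nova, 1994, 29, 1), (Orion, 1994, 29, 1), (Vega, 1994, 29, 1)}.
Filtering on mid ≠ 20 leaves {(Beta, 1991, 1, 37), (Beta, 1991, 27, 11), (Beta, 1991, 29, 39), (Beta, 1991, 8, 26), (Delta, 1991, 1, 37), (Delta, 1991, 27, 11), (Delta, 1991, 29, 39), (Delta, 1991, 8, 26), (Delta, 1994, 29, 1), (Gamma, 1994, 29, 1), (Nova, 1994, 29, 1), (Orion, 1994, 29, 1), (Vega, 1994, 29, 1)}.
π[mid, aid, year]: project onto (mid, aid, year) (8 duplicate(s) eliminated) → {(1, 29, 1994), (11, 27, 1991), (26, 8, 1991), (37, 1, 1991), (39, 29, 1991)}

{(1, 29, 1994), (11, 27, 1991), (26, 8, 1991), (37, 1, 1991), (39, 29, 1991)}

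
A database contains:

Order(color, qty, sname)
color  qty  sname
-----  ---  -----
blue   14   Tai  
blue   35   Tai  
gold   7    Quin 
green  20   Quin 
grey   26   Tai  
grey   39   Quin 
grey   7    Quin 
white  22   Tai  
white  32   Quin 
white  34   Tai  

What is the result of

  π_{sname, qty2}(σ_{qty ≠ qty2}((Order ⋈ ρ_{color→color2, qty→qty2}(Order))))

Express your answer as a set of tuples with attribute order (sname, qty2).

{(Quin, 20), (Quin, 32), (Quin, 39), (Quin, 7), (Tai, 14), (Tai, 22), (Tai, 26), (Tai, 34), (Tai, 35)}

ρ[color→color2, qty→qty2]: schema becomes (color2, qty2, sname); tuples unchanged.
Order ⋈ ρ_{color→color2, qty→qty2}(Order) (natural join on sname): {(blue, 14, Tai, blue, 14), (blue, 14, Tai, blue, 35), (blue, 14, Tai, grey, 26), (blue, 14, Tai, white, 22), (blue, 14, Tai, white, 34), (blue, 35, Tai, blue, 14), (blue, 35, Tai, blue, 35), (blue, 35, Tai, grey, 26), (blue, 35, Tai, white, 22), (blue, 35, Tai, white, 34), (gold, 7, Quin, gold, 7), (gold, 7, Quin, green, 20), (gold, 7, Quin, grey, 39), (gold, 7, Quin, grey, 7), (gold, 7, Quin, white, 32), (green, 20, Quin, gold, 7), (green, 20, Quin, green, 20), (green, 20, Quin, grey, 39), (green, 20, Quin, grey, 7), (green, 20, Quin, white, 32), (grey, 26, Tai, blue, 14), (grey, 26, Tai, blue, 35), (grey, 26, Tai, grey, 26), (grey, 26, Tai, white, 22), (grey, 26, Tai, white, 34), (grey, 39, Quin, gold, 7), (grey, 39, Quin, green, 20), (grey, 39, Quin, grey, 39), (grey, 39, Quin, grey, 7), (grey, 39, Quin, white, 32), (grey, 7, Quin, gold, 7), (grey, 7, Quin, green, 20), (grey, 7, Quin, grey, 39), (grey, 7, Quin, grey, 7), (grey, 7, Quin, white, 32), (white, 22, Tai, blue, 14), (white, 22, Tai, blue, 35), (white, 22, Tai, grey, 26), (white, 22, Tai, white, 22), (white, 22, Tai, white, 34), (white, 32, Quin, gold, 7), (white, 32, Quin, green, 20), (white, 32, Quin, grey, 39), (white, 32, Quin, grey, 7), (white, 32, Quin, white, 32), (white, 34, Tai, blue, 14), (white, 34, Tai, blue, 35), (white, 34, Tai, grey, 26), (white, 34, Tai, white, 22), (white, 34, Tai, white, 34)}
Filtering on qty ≠ qty2 leaves {(blue, 14, Tai, blue, 35), (blue, 14, Tai, grey, 26), (blue, 14, Tai, white, 22), (blue, 14, Tai, white, 34), (blue, 35, Tai, blue, 14), (blue, 35, Tai, grey, 26), (blue, 35, Tai, white, 22), (blue, 35, Tai, white, 34), (gold, 7, Quin, green, 20), (gold, 7, Quin, grey, 39), (gold, 7, Quin, white, 32), (green, 20, Quin, gold, 7), (green, 20, Quin, grey, 39), (green, 20, Quin, grey, 7), (green, 20, Quin, white, 32), (grey, 26, Tai, blue, 14), (grey, 26, Tai, blue, 35), (grey, 26, Tai, white, 22), (grey, 26, Tai, white, 34), (grey, 39, Quin, gold, 7), (grey, 39, Quin, green, 20), (grey, 39, Quin, grey, 7), (grey, 39, Quin, white, 32), (grey, 7, Quin, green, 20), (grey, 7, Quin, grey, 39), (grey, 7, Quin, white, 32), (white, 22, Tai, blue, 14), (white, 22, Tai, blue, 35), (white, 22, Tai, grey, 26), (white, 22, Tai, white, 34), (white, 32, Quin, gold, 7), (white, 32, Quin, green, 20), (white, 32, Quin, grey, 39), (white, 32, Quin, grey, 7), (white, 34, Tai, blue, 14), (white, 34, Tai, blue, 35), (white, 34, Tai, grey, 26), (white, 34, Tai, white, 22)}.
Keep only column(s) sname, qty2 (29 duplicate(s) eliminated): {(Quin, 20), (Quin, 32), (Quin, 39), (Quin, 7), (Tai, 14), (Tai, 22), (Tai, 26), (Tai, 34), (Tai, 35)}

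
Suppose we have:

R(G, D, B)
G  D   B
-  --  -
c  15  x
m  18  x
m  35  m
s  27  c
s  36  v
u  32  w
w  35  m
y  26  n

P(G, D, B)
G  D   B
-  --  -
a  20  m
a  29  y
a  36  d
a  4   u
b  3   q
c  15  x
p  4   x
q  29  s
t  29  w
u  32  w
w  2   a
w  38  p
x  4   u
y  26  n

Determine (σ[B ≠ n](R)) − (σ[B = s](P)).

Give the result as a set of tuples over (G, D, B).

{(c, 15, x), (m, 18, x), (m, 35, m), (s, 27, c), (s, 36, v), (u, 32, w), (w, 35, m)}

Selection B ≠ n: {(c, 15, x), (m, 18, x), (m, 35, m), (s, 27, c), (s, 36, v), (u, 32, w), (w, 35, m)}
Selection B = s: {(q, 29, s)}
Taking the difference: {(c, 15, x), (m, 18, x), (m, 35, m), (s, 27, c), (s, 36, v), (u, 32, w), (w, 35, m)}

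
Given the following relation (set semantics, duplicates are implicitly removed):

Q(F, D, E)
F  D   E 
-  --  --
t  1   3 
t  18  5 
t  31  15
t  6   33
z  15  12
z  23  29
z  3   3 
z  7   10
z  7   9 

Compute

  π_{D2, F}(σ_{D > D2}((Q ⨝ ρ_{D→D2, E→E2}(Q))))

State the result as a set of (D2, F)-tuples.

ρ[D→D2, E→E2]: schema becomes (F, D2, E2); tuples unchanged.
Q ⋈ ρ_{D→D2, E→E2}(Q) (natural join on F): {(t, 1, 3, 1, 3), (t, 1, 3, 18, 5), (t, 1, 3, 31, 15), (t, 1, 3, 6, 33), (t, 18, 5, 1, 3), (t, 18, 5, 18, 5), (t, 18, 5, 31, 15), (t, 18, 5, 6, 33), (t, 31, 15, 1, 3), (t, 31, 15, 18, 5), (t, 31, 15, 31, 15), (t, 31, 15, 6, 33), (t, 6, 33, 1, 3), (t, 6, 33, 18, 5), (t, 6, 33, 31, 15), (t, 6, 33, 6, 33), (z, 15, 12, 15, 12), (z, 15, 12, 23, 29), (z, 15, 12, 3, 3), (z, 15, 12, 7, 10), (z, 15, 12, 7, 9), (z, 23, 29, 15, 12), (z, 23, 29, 23, 29), (z, 23, 29, 3, 3), (z, 23, 29, 7, 10), (z, 23, 29, 7, 9), (z, 3, 3, 15, 12), (z, 3, 3, 23, 29), (z, 3, 3, 3, 3), (z, 3, 3, 7, 10), (z, 3, 3, 7, 9), (z, 7, 10, 15, 12), (z, 7, 10, 23, 29), (z, 7, 10, 3, 3), (z, 7, 10, 7, 10), (z, 7, 10, 7, 9), (z, 7, 9, 15, 12), (z, 7, 9, 23, 29), (z, 7, 9, 3, 3), (z, 7, 9, 7, 10), (z, 7, 9, 7, 9)}
Filtering on D > D2 leaves {(t, 18, 5, 1, 3), (t, 18, 5, 6, 33), (t, 31, 15, 1, 3), (t, 31, 15, 18, 5), (t, 31, 15, 6, 33), (t, 6, 33, 1, 3), (z, 15, 12, 3, 3), (z, 15, 12, 7, 10), (z, 15, 12, 7, 9), (z, 23, 29, 15, 12), (z, 23, 29, 3, 3), (z, 23, 29, 7, 10), (z, 23, 29, 7, 9), (z, 7, 10, 3, 3), (z, 7, 9, 3, 3)}.
π_{D2, F} gives {(1, t), (15, z), (18, t), (3, z), (6, t), (7, z)} (9 duplicate(s) eliminated).

{(1, t), (15, z), (18, t), (3, z), (6, t), (7, z)}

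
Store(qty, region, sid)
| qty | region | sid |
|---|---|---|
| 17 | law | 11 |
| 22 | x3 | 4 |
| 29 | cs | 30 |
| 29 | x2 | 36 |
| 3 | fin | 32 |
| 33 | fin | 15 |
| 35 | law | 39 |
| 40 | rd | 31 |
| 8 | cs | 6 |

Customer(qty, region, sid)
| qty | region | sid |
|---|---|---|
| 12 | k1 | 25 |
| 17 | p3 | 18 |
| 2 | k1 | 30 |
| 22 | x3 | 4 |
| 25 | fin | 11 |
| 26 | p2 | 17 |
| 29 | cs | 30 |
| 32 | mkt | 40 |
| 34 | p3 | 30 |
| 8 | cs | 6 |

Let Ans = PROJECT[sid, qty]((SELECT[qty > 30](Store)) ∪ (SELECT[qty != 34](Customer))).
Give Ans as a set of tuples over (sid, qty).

Selection qty > 30: {(33, fin, 15), (35, law, 39), (40, rd, 31)}
Selection qty != 34: {(12, k1, 25), (17, p3, 18), (2, k1, 30), (22, x3, 4), (25, fin, 11), (26, p2, 17), (29, cs, 30), (32, mkt, 40), (8, cs, 6)}
Taking the union: {(12, k1, 25), (17, p3, 18), (2, k1, 30), (22, x3, 4), (25, fin, 11), (26, p2, 17), (29, cs, 30), (32, mkt, 40), (33, fin, 15), (35, law, 39), (40, rd, 31), (8, cs, 6)}
Keep only column(s) sid, qty: {(11, 25), (15, 33), (17, 26), (18, 17), (25, 12), (30, 2), (30, 29), (31, 40), (39, 35), (4, 22), (40, 32), (6, 8)}

{(11, 25), (15, 33), (17, 26), (18, 17), (25, 12), (30, 2), (30, 29), (31, 40), (39, 35), (4, 22), (40, 32), (6, 8)}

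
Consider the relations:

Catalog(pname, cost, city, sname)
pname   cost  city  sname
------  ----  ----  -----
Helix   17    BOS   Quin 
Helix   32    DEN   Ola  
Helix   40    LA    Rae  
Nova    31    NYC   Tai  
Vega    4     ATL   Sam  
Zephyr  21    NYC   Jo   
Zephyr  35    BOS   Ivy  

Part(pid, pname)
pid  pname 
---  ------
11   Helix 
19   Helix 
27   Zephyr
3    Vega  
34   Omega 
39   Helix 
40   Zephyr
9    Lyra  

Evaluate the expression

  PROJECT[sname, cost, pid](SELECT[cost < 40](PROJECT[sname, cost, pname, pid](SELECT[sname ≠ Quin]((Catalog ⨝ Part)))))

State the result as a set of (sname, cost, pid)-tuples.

Catalog ⋈ Part (natural join on pname): {(Helix, 17, BOS, Quin, 11), (Helix, 17, BOS, Quin, 19), (Helix, 17, BOS, Quin, 39), (Helix, 32, DEN, Ola, 11), (Helix, 32, DEN, Ola, 19), (Helix, 32, DEN, Ola, 39), (Helix, 40, LA, Rae, 11), (Helix, 40, LA, Rae, 19), (Helix, 40, LA, Rae, 39), (Vega, 4, ATL, Sam, 3), (Zephyr, 21, NYC, Jo, 27), (Zephyr, 21, NYC, Jo, 40), (Zephyr, 35, BOS, Ivy, 27), (Zephyr, 35, BOS, Ivy, 40)}
σ[sname ≠ Quin]: keep tuples satisfying sname ≠ Quin → {(Helix, 32, DEN, Ola, 11), (Helix, 32, DEN, Ola, 19), (Helix, 32, DEN, Ola, 39), (Helix, 40, LA, Rae, 11), (Helix, 40, LA, Rae, 19), (Helix, 40, LA, Rae, 39), (Vega, 4, ATL, Sam, 3), (Zephyr, 21, NYC, Jo, 27), (Zephyr, 21, NYC, Jo, 40), (Zephyr, 35, BOS, Ivy, 27), (Zephyr, 35, BOS, Ivy, 40)}
Keep only column(s) sname, cost, pname, pid: {(Ivy, 35, Zephyr, 27), (Ivy, 35, Zephyr, 40), (Jo, 21, Zephyr, 27), (Jo, 21, Zephyr, 40), (Ola, 32, Helix, 11), (Ola, 32, Helix, 19), (Ola, 32, Helix, 39), (Rae, 40, Helix, 11), (Rae, 40, Helix, 19), (Rae, 40, Helix, 39), (Sam, 4, Vega, 3)}
σ[cost < 40]: keep tuples satisfying cost < 40 → {(Ivy, 35, Zephyr, 27), (Ivy, 35, Zephyr, 40), (Jo, 21, Zephyr, 27), (Jo, 21, Zephyr, 40), (Ola, 32, Helix, 11), (Ola, 32, Helix, 19), (Ola, 32, Helix, 39), (Sam, 4, Vega, 3)}
Keep only column(s) sname, cost, pid: {(Ivy, 35, 27), (Ivy, 35, 40), (Jo, 21, 27), (Jo, 21, 40), (Ola, 32, 11), (Ola, 32, 19), (Ola, 32, 39), (Sam, 4, 3)}

{(Ivy, 35, 27), (Ivy, 35, 40), (Jo, 21, 27), (Jo, 21, 40), (Ola, 32, 11), (Ola, 32, 19), (Ola, 32, 39), (Sam, 4, 3)}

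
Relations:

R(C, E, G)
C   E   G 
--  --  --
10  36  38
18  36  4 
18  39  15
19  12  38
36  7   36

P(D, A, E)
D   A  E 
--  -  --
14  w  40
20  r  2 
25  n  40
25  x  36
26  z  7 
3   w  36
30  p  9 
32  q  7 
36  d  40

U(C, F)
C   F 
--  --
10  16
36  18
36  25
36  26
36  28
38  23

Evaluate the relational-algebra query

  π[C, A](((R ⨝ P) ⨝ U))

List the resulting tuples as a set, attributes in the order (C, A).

{(10, w), (10, x), (36, q), (36, z)}

Natural join on E: {(10, 36, 38, 25, x), (10, 36, 38, 3, w), (18, 36, 4, 25, x), (18, 36, 4, 3, w), (36, 7, 36, 26, z), (36, 7, 36, 32, q)}
Natural join on C: {(10, 36, 38, 25, x, 16), (10, 36, 38, 3, w, 16), (36, 7, 36, 26, z, 18), (36, 7, 36, 26, z, 25), (36, 7, 36, 26, z, 26), (36, 7, 36, 26, z, 28), (36, 7, 36, 32, q, 18), (36, 7, 36, 32, q, 25), (36, 7, 36, 32, q, 26), (36, 7, 36, 32, q, 28)}
Keep only column(s) C, A (6 duplicate(s) eliminated): {(10, w), (10, x), (36, q), (36, z)}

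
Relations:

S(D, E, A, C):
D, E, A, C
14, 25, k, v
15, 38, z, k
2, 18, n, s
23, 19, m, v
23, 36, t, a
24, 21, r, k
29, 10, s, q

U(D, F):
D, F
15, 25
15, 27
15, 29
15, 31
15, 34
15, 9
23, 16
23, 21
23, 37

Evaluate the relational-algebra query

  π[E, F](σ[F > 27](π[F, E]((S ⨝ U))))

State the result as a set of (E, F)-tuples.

{(19, 37), (36, 37), (38, 29), (38, 31), (38, 34)}

Joining S and U on D yields {(15, 38, z, k, 25), (15, 38, z, k, 27), (15, 38, z, k, 29), (15, 38, z, k, 31), (15, 38, z, k, 34), (15, 38, z, k, 9), (23, 19, m, v, 16), (23, 19, m, v, 21), (23, 19, m, v, 37), (23, 36, t, a, 16), (23, 36, t, a, 21), (23, 36, t, a, 37)}.
π[F, E]: project onto (F, E) → {(16, 19), (16, 36), (21, 19), (21, 36), (25, 38), (27, 38), (29, 38), (31, 38), (34, 38), (37, 19), (37, 36), (9, 38)}
Selection F > 27: {(29, 38), (31, 38), (34, 38), (37, 19), (37, 36)}
π[E, F]: project onto (E, F) → {(19, 37), (36, 37), (38, 29), (38, 31), (38, 34)}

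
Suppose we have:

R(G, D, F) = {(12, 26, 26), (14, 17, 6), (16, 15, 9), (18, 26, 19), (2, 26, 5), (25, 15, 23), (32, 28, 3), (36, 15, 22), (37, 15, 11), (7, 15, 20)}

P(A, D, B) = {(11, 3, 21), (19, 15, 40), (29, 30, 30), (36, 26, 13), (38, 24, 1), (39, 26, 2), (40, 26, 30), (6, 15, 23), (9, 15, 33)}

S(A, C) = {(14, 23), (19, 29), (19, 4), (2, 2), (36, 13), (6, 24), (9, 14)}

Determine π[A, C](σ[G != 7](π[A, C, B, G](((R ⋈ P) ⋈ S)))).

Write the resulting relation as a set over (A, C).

{(19, 29), (19, 4), (36, 13), (6, 24), (9, 14)}

Joining R and P on D yields {(12, 26, 26, 36, 13), (12, 26, 26, 39, 2), (12, 26, 26, 40, 30), (16, 15, 9, 19, 40), (16, 15, 9, 6, 23), (16, 15, 9, 9, 33), (18, 26, 19, 36, 13), (18, 26, 19, 39, 2), (18, 26, 19, 40, 30), (2, 26, 5, 36, 13), (2, 26, 5, 39, 2), (2, 26, 5, 40, 30), (25, 15, 23, 19, 40), (25, 15, 23, 6, 23), (25, 15, 23, 9, 33), (36, 15, 22, 19, 40), (36, 15, 22, 6, 23), (36, 15, 22, 9, 33), (37, 15, 11, 19, 40), (37, 15, 11, 6, 23), (37, 15, 11, 9, 33), (7, 15, 20, 19, 40), (7, 15, 20, 6, 23), (7, 15, 20, 9, 33)}.
Joining (R ⋈ P) and S on A yields {(12, 26, 26, 36, 13, 13), (16, 15, 9, 19, 40, 29), (16, 15, 9, 19, 40, 4), (16, 15, 9, 6, 23, 24), (16, 15, 9, 9, 33, 14), (18, 26, 19, 36, 13, 13), (2, 26, 5, 36, 13, 13), (25, 15, 23, 19, 40, 29), (25, 15, 23, 19, 40, 4), (25, 15, 23, 6, 23, 24), (25, 15, 23, 9, 33, 14), (36, 15, 22, 19, 40, 29), (36, 15, 22, 19, 40, 4), (36, 15, 22, 6, 23, 24), (36, 15, 22, 9, 33, 14), (37, 15, 11, 19, 40, 29), (37, 15, 11, 19, 40, 4), (37, 15, 11, 6, 23, 24), (37, 15, 11, 9, 33, 14), (7, 15, 20, 19, 40, 29), (7, 15, 20, 19, 40, 4), (7, 15, 20, 6, 23, 24), (7, 15, 20, 9, 33, 14)}.
Projecting to A, C, B, G: {(19, 29, 40, 16), (19, 29, 40, 25), (19, 29, 40, 36), (19, 29, 40, 37), (19, 29, 40, 7), (19, 4, 40, 16), (19, 4, 40, 25), (19, 4, 40, 36), (19, 4, 40, 37), (19, 4, 40, 7), (36, 13, 13, 12), (36, 13, 13, 18), (36, 13, 13, 2), (6, 24, 23, 16), (6, 24, 23, 25), (6, 24, 23, 36), (6, 24, 23, 37), (6, 24, 23, 7), (9, 14, 33, 16), (9, 14, 33, 25), (9, 14, 33, 36), (9, 14, 33, 37), (9, 14, 33, 7)}
Apply σ_{G != 7}; surviving tuples: {(19, 29, 40, 16), (19, 29, 40, 25), (19, 29, 40, 36), (19, 29, 40, 37), (19, 4, 40, 16), (19, 4, 40, 25), (19, 4, 40, 36), (19, 4, 40, 37), (36, 13, 13, 12), (36, 13, 13, 18), (36, 13, 13, 2), (6, 24, 23, 16), (6, 24, 23, 25), (6, 24, 23, 36), (6, 24, 23, 37), (9, 14, 33, 16), (9, 14, 33, 25), (9, 14, 33, 36), (9, 14, 33, 37)}
Projecting to A, C (14 duplicate(s) eliminated): {(19, 29), (19, 4), (36, 13), (6, 24), (9, 14)}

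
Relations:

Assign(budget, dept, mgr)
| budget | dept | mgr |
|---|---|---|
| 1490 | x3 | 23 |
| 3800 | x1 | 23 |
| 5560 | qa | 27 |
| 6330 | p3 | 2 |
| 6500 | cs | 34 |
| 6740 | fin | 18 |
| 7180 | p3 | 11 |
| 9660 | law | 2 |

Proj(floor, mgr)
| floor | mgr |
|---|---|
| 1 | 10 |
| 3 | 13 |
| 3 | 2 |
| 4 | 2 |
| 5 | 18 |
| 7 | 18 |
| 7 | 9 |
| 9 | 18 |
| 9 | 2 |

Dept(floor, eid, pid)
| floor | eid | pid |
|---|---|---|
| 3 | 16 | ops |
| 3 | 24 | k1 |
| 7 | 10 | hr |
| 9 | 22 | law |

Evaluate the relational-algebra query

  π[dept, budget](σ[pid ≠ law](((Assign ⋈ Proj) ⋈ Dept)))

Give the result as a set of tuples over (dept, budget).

{(fin, 6740), (law, 9660), (p3, 6330)}

Joining Assign and Proj on mgr yields {(6330, p3, 2, 3), (6330, p3, 2, 4), (6330, p3, 2, 9), (6740, fin, 18, 5), (6740, fin, 18, 7), (6740, fin, 18, 9), (9660, law, 2, 3), (9660, law, 2, 4), (9660, law, 2, 9)}.
Joining (Assign ⋈ Proj) and Dept on floor yields {(6330, p3, 2, 3, 16, ops), (6330, p3, 2, 3, 24, k1), (6330, p3, 2, 9, 22, law), (6740, fin, 18, 7, 10, hr), (6740, fin, 18, 9, 22, law), (9660, law, 2, 3, 16, ops), (9660, law, 2, 3, 24, k1), (9660, law, 2, 9, 22, law)}.
Apply σ_{pid ≠ law}; surviving tuples: {(6330, p3, 2, 3, 16, ops), (6330, p3, 2, 3, 24, k1), (6740, fin, 18, 7, 10, hr), (9660, law, 2, 3, 16, ops), (9660, law, 2, 3, 24, k1)}
π[dept, budget]: project onto (dept, budget) (2 duplicate(s) eliminated) → {(fin, 6740), (law, 9660), (p3, 6330)}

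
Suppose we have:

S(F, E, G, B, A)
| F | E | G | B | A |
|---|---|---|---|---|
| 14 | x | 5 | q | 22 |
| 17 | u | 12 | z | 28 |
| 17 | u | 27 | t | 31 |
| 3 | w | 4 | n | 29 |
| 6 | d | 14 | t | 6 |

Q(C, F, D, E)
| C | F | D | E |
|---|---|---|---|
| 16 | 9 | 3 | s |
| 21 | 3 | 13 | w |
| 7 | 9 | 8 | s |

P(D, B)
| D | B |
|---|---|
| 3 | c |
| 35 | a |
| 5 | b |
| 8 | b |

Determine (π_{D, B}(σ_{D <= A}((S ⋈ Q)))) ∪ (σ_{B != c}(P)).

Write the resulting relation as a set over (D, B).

{(13, n), (35, a), (5, b), (8, b)}

Natural join on F, E: {(3, w, 4, n, 29, 21, 13)}
σ[D <= A]: keep tuples satisfying D <= A → {(3, w, 4, n, 29, 21, 13)}
Projecting to D, B: {(13, n)}
σ[B != c]: keep tuples satisfying B != c → {(35, a), (5, b), (8, b)}
Set union of the two operands is {(13, n), (35, a), (5, b), (8, b)}.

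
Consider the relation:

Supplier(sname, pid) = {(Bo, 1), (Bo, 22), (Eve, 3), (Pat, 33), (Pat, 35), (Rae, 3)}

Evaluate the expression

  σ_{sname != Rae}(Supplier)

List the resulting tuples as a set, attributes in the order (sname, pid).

{(Bo, 1), (Bo, 22), (Eve, 3), (Pat, 33), (Pat, 35)}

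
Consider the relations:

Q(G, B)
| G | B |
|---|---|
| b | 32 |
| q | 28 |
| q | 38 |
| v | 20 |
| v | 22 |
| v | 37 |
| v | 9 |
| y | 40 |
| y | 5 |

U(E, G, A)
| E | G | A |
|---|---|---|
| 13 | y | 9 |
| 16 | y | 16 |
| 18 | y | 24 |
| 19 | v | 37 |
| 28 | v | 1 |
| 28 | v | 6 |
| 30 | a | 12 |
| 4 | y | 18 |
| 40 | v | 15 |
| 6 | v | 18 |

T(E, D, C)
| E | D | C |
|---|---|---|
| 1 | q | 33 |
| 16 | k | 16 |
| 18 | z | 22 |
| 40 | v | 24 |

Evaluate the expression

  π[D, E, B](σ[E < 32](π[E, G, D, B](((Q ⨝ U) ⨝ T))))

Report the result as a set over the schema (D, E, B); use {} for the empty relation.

{(k, 16, 40), (k, 16, 5), (z, 18, 40), (z, 18, 5)}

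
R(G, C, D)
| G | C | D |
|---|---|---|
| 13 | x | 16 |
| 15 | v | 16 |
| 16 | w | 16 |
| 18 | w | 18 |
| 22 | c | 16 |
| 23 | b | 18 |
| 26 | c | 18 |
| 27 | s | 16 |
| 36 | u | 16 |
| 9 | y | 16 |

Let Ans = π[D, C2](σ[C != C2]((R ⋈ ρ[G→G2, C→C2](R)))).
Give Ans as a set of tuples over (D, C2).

{(16, c), (16, s), (16, u), (16, v), (16, w), (16, x), (16, y), (18, b), (18, c), (18, w)}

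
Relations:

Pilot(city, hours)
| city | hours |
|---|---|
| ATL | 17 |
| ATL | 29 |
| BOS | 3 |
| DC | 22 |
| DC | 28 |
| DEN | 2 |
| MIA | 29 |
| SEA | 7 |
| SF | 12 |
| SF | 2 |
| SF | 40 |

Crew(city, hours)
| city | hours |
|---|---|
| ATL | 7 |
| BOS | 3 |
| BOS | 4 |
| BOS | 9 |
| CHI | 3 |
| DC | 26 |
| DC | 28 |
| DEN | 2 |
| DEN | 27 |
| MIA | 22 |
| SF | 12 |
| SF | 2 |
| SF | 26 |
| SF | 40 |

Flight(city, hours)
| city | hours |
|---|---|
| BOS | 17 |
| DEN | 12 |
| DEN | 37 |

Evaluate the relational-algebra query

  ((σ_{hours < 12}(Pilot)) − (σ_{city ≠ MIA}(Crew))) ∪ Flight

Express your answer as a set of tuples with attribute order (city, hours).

Apply σ_{hours < 12}; surviving tuples: {(BOS, 3), (DEN, 2), (SEA, 7), (SF, 2)}
Apply σ_{city ≠ MIA}; surviving tuples: {(ATL, 7), (BOS, 3), (BOS, 4), (BOS, 9), (CHI, 3), (DC, 26), (DC, 28), (DEN, 2), (DEN, 27), (SF, 12), (SF, 2), (SF, 26), (SF, 40)}
Taking the difference: {(SEA, 7)}
Taking the union: {(BOS, 17), (DEN, 12), (DEN, 37), (SEA, 7)}

{(BOS, 17), (DEN, 12), (DEN, 37), (SEA, 7)}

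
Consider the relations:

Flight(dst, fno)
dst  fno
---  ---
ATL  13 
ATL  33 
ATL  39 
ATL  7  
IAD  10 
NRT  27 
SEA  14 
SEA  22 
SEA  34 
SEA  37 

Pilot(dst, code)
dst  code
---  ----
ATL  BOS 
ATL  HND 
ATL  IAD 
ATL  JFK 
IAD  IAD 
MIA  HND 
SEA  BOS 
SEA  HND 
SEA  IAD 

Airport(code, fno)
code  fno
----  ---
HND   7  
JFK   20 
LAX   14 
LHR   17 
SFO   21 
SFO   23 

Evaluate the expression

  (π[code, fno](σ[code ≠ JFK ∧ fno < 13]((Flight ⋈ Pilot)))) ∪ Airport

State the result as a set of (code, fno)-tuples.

{(BOS, 7), (HND, 7), (IAD, 10), (IAD, 7), (JFK, 20), (LAX, 14), (LHR, 17), (SFO, 21), (SFO, 23)}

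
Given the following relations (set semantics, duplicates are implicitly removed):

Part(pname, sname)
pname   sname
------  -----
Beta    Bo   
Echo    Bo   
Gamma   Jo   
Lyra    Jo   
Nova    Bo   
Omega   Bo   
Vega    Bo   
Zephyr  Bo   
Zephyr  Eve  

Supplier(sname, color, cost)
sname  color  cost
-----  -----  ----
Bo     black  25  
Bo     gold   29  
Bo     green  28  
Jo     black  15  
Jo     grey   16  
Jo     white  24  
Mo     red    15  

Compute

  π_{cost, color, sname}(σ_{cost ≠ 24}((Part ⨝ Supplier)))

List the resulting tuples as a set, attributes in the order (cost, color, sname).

{(15, black, Jo), (16, grey, Jo), (25, black, Bo), (28, green, Bo), (29, gold, Bo)}

Part ⋈ Supplier (natural join on sname): {(Beta, Bo, black, 25), (Beta, Bo, gold, 29), (Beta, Bo, green, 28), (Echo, Bo, black, 25), (Echo, Bo, gold, 29), (Echo, Bo, green, 28), (Gamma, Jo, black, 15), (Gamma, Jo, grey, 16), (Gamma, Jo, white, 24), (Lyra, Jo, black, 15), (Lyra, Jo, grey, 16), (Lyra, Jo, white, 24), (Nova, Bo, black, 25), (Nova, Bo, gold, 29), (Nova, Bo, green, 28), (Omega, Bo, black, 25), (Omega, Bo, gold, 29), (Omega, Bo, green, 28), (Vega, Bo, black, 25), (Vega, Bo, gold, 29), (Vega, Bo, green, 28), (Zephyr, Bo, black, 25), (Zephyr, Bo, gold, 29), (Zephyr, Bo, green, 28)}
Filtering on cost ≠ 24 leaves {(Beta, Bo, black, 25), (Beta, Bo, gold, 29), (Beta, Bo, green, 28), (Echo, Bo, black, 25), (Echo, Bo, gold, 29), (Echo, Bo, green, 28), (Gamma, Jo, black, 15), (Gamma, Jo, grey, 16), (Lyra, Jo, black, 15), (Lyra, Jo, grey, 16), (Nova, Bo, black, 25), (Nova, Bo, gold, 29), (Nova, Bo, green, 28), (Omega, Bo, black, 25), (Omega, Bo, gold, 29), (Omega, Bo, green, 28), (Vega, Bo, black, 25), (Vega, Bo, gold, 29), (Vega, Bo, green, 28), (Zephyr, Bo, black, 25), (Zephyr, Bo, gold, 29), (Zephyr, Bo, green, 28)}.
Projecting to cost, color, sname (17 duplicate(s) eliminated): {(15, black, Jo), (16, grey, Jo), (25, black, Bo), (28, green, Bo), (29, gold, Bo)}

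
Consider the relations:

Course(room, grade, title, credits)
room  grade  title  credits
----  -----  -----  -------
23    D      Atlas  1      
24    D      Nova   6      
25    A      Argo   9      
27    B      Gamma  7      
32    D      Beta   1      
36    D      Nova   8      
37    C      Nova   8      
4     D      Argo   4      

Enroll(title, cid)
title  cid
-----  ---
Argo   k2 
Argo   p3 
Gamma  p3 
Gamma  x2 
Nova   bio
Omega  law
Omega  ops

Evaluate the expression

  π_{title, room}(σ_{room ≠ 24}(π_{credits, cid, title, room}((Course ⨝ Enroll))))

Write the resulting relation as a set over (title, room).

{(Argo, 25), (Argo, 4), (Gamma, 27), (Nova, 36), (Nova, 37)}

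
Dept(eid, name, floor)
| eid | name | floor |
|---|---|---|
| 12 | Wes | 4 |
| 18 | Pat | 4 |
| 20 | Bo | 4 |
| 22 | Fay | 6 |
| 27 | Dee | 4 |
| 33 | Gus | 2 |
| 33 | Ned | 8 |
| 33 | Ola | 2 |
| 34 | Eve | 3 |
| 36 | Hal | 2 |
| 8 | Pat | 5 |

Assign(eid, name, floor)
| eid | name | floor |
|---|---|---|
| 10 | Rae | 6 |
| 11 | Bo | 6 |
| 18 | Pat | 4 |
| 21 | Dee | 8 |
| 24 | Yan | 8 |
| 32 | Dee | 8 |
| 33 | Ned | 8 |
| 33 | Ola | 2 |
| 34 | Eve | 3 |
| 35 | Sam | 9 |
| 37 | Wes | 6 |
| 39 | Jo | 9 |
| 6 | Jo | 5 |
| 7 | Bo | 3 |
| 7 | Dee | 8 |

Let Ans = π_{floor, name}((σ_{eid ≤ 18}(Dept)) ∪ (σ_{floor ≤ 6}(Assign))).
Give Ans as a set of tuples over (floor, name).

{(2, Ola), (3, Bo), (3, Eve), (4, Pat), (4, Wes), (5, Jo), (5, Pat), (6, Bo), (6, Rae), (6, Wes)}

σ[eid ≤ 18]: keep tuples satisfying eid ≤ 18 → {(12, Wes, 4), (18, Pat, 4), (8, Pat, 5)}
σ[floor ≤ 6]: keep tuples satisfying floor ≤ 6 → {(10, Rae, 6), (11, Bo, 6), (18, Pat, 4), (33, Ola, 2), (34, Eve, 3), (37, Wes, 6), (6, Jo, 5), (7, Bo, 3)}
Set union of the two operands is {(10, Rae, 6), (11, Bo, 6), (12, Wes, 4), (18, Pat, 4), (33, Ola, 2), (34, Eve, 3), (37, Wes, 6), (6, Jo, 5), (7, Bo, 3), (8, Pat, 5)}.
π[floor, name]: project onto (floor, name) → {(2, Ola), (3, Bo), (3, Eve), (4, Pat), (4, Wes), (5, Jo), (5, Pat), (6, Bo), (6, Rae), (6, Wes)}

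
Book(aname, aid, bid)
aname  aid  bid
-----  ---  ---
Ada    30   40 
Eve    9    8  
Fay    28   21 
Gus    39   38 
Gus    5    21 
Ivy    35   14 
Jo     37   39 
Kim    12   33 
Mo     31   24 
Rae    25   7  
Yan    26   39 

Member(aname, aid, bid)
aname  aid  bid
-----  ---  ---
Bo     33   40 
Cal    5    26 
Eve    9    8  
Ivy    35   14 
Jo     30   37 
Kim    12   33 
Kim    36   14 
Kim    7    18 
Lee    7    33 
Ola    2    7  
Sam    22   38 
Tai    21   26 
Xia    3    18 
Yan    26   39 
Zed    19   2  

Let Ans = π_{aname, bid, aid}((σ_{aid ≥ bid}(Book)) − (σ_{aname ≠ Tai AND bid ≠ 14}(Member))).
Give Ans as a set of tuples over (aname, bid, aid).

{(Fay, 21, 28), (Gus, 38, 39), (Ivy, 14, 35), (Mo, 24, 31), (Rae, 7, 25)}

Apply σ_{aid ≥ bid}; surviving tuples: {(Eve, 9, 8), (Fay, 28, 21), (Gus, 39, 38), (Ivy, 35, 14), (Mo, 31, 24), (Rae, 25, 7)}
Apply σ_{aname ≠ Tai AND bid ≠ 14}; surviving tuples: {(Bo, 33, 40), (Cal, 5, 26), (Eve, 9, 8), (Jo, 30, 37), (Kim, 12, 33), (Kim, 7, 18), (Lee, 7, 33), (Ola, 2, 7), (Sam, 22, 38), (Xia, 3, 18), (Yan, 26, 39), (Zed, 19, 2)}
Set difference of the two operands is {(Fay, 28, 21), (Gus, 39, 38), (Ivy, 35, 14), (Mo, 31, 24), (Rae, 25, 7)}.
π[aname, bid, aid]: project onto (aname, bid, aid) → {(Fay, 21, 28), (Gus, 38, 39), (Ivy, 14, 35), (Mo, 24, 31), (Rae, 7, 25)}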